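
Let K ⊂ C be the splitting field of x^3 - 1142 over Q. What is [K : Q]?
[K : Q] = 6

The roots of x^3 - 1142 are ∛1142, ω∛1142, ω^2∛1142 where ω = e^(2πi/3) is a primitive cube root of unity, so K = Q(∛1142, ω). Now [Q(∛1142):Q] = 3 (since 1142 is not a perfect cube, x^3 - 1142 is irreducible) and [Q(ω):Q] = 2. Both 2 and 3 divide [K:Q], and [K:Q] ≤ 3·2 = 6, so [K:Q] = 6. (Equivalently: Q(∛1142) ⊂ R but ω ∉ R, so [K : Q(∛1142)] = 2.)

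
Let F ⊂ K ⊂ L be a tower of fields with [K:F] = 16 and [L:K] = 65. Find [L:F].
[L:F] = 1040

The tower law says that for any tower of field extensions F ⊂ K ⊂ L with finite degrees, [L:F] = [L:K] · [K:F]. Here this gives [L:F] = 65 · 16 = 1040.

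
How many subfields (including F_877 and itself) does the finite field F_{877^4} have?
F_{877^4} has 3 subfields

The subfields of F_{p^n} are exactly the fields F_{p^d} for d | n (each is the fixed field of the unique index-d subgroup of Gal(F_{p^n}/F_p) ≅ Z/nZ). The divisors of n = 4 are {1, 2, 4}, giving 3 subfields: F_{877^1}, F_{877^2}, F_{877^4}.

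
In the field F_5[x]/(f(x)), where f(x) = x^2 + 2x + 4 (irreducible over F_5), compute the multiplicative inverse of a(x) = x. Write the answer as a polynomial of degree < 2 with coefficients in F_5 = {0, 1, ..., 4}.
a(x)^(-1) ≡ x + 2 (mod f(x))

Since f is irreducible over F_5, F_5[x]/(f) is a field and a(x) ≠ 0 has an inverse. Apply the extended Euclidean algorithm to f(x) and a(x) in F_5[x]: f(x) = (x + 2)·a(x) + (4). The last nonzero remainder is the constant 4 = gcd(f, a) in F_5. Back-substituting through the division chain expresses 4 = s(x)·a(x) + t(x)·f(x) with s(x) ≡ 4x + 3 (mod f), so (4x + 3)·a(x) ≡ 4 (mod f). Multiplying by 4^(-1) ≡ 4 in F_5 gives a(x)^(-1) ≡ 4·(4x + 3) ≡ x + 2 (mod f). Check: (x)·(x + 2) = x^2 + 2x ≡ 1 (mod x^2 + 2x + 4).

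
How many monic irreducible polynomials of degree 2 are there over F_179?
There are 15931 monic irreducible polynomials of degree 2 over F_179

Each element of F_{179^2} that lies in no proper subfield is a root of exactly one monic irreducible of degree 2 over F_179, and each such polynomial has 2 distinct roots in F_{179^2}. By Möbius inversion the count is N_179(2) = (1/2) Σ_{d|2} μ(2/d) · 179^d = (1/2)(μ(2)·179^1 + μ(1)·179^2) = 31862/2 = 15931.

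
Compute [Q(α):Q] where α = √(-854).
[Q(α):Q] = 2

[Q(α):Q] equals the degree of the minimal polynomial of α. Here α^2 = -854 and x^2 + 854 is irreducible (d = -854 is squarefree, ≠ 1, hence not a square), so deg(m_α) = 2. Thus [Q(α):Q] = 2.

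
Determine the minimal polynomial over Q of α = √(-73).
m_α(x) = x^2 + 73

α satisfies α^2 + 73 = 0, so x^2 + 73 annihilates α. Since d = -73 is squarefree and ≠ 1, it is not a perfect square in Q, so x^2 + 73 has no rational root and is therefore irreducible over Q (a degree-2 polynomial over a field is irreducible iff it has no root). Hence m_α(x) = x^2 + 73.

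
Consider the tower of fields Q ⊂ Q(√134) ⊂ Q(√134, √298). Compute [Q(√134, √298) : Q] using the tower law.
[Q(√134, √298) : Q] = 4

[Q(√134):Q] = 2 (min poly x^2 - 134, irreducible since 134 is squarefree > 1). For the top step, suppose √298 ∈ Q(√134), say √298 = c + d√134 with c, d ∈ Q. Squaring: 298 = c^2 + 134d^2 + 2cd√134. Since √134 ∉ Q this forces 2cd = 0. If d = 0 then √298 = c ∈ Q, contradicting 298 squarefree > 1. If c = 0 then 298 = 134d^2, so 134·298 = (134d)^2 is a perfect square in Q — but 134·298 = 39932 is not a perfect square (since 134 and 298 are distinct squarefree integers). Contradiction. Hence √298 ∉ Q(√134), so x^2 - 298 stays irreducible over Q(√134) and [Q(√134, √298) : Q(√134)] = 2. By the tower law, [Q(√134, √298) : Q] = 2 · 2 = 4.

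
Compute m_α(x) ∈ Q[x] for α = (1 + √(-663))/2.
m_α(x) = x^2 - x + 166

From 2α - 1 = √(-663), squaring gives (2α - 1)^2 = -663, i.e. 4α^2 - 4α + 1 = -663, so α^2 - α + (1 + 663)/4 = 0. Since -663 ≡ 1 (mod 4), (1 + 663)/4 = 166 ∈ Z. The polynomial x^2 - x + 166 has discriminant 1 - 4·(166) = -663, which is not a perfect square in Q (d = -663 is squarefree and ≠ 1), so x^2 - x + 166 is irreducible over Q. It is the minimal polynomial of α.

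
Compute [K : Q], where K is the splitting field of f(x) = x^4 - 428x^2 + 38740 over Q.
[K : Q] = 4

Solving the quadratic in x^2: x^2 = (428 ± √(428^2 - 4·38740))/2 = (428 ± √28224)/2 = (428 ± 168)/2, giving x^2 = 130 or x^2 = 298. So f(x) = (x^2 - 130)(x^2 - 298) and the roots of f are ±√130, ±√298. Hence the splitting field is K = Q(√130, √298). Since 130 and 298 are distinct squarefree integers > 1, their product 38740 is not a perfect square, so √298 ∉ Q(√130). By the tower law [K:Q] = [Q(√130,√298):Q(√130)] · [Q(√130):Q] = 2 · 2 = 4.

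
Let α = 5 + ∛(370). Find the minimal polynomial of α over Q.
m_α(x) = x^3 - 15x^2 + 75x - 495

Set β = α - 5 = ∛(370), so β^3 = 370. Then (α - 5)^3 - 370 = 0, i.e. α is a root of g(x) = (x - 5)^3 - 370 = x^3 - 15x^2 + 75x - 495. Since g(x) = h(x - 5) where h(x) = x^3 - 370, and h is irreducible over Q (because 370 is not a perfect cube, so h has no rational root, and a monic cubic with no rational root is irreducible), g is also irreducible (irreducibility is preserved under the substitution x → x - 5). Hence m_α(x) = x^3 - 15x^2 + 75x - 495.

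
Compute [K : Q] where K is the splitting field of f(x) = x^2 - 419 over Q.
[K : Q] = 2

f(x) = x^2 - 419 factors as (x - √419)(x + √419). The splitting field is K = Q(√419). Since 419 is squarefree and > 1, it is not a perfect square, so x^2 - 419 is irreducible over Q and [Q(√419) : Q] = 2. Hence [K : Q] = 2.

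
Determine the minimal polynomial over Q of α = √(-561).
m_α(x) = x^2 + 561

α satisfies α^2 + 561 = 0, so x^2 + 561 annihilates α. Since d = -561 is squarefree and ≠ 1, it is not a perfect square in Q, so x^2 + 561 has no rational root and is therefore irreducible over Q (a degree-2 polynomial over a field is irreducible iff it has no root). Hence m_α(x) = x^2 + 561.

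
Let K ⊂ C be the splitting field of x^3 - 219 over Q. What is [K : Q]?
[K : Q] = 6

The roots of x^3 - 219 are ∛219, ω∛219, ω^2∛219 where ω = e^(2πi/3) is a primitive cube root of unity, so K = Q(∛219, ω). Now [Q(∛219):Q] = 3 (since 219 is not a perfect cube, x^3 - 219 is irreducible) and [Q(ω):Q] = 2. Both 2 and 3 divide [K:Q], and [K:Q] ≤ 3·2 = 6, so [K:Q] = 6. (Equivalently: Q(∛219) ⊂ R but ω ∉ R, so [K : Q(∛219)] = 2.)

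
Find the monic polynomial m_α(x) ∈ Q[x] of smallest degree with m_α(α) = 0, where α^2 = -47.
m_α(x) = x^2 + 47

α satisfies α^2 + 47 = 0, so x^2 + 47 annihilates α. Since d = -47 is squarefree and ≠ 1, it is not a perfect square in Q, so x^2 + 47 has no rational root and is therefore irreducible over Q (a degree-2 polynomial over a field is irreducible iff it has no root). Hence m_α(x) = x^2 + 47.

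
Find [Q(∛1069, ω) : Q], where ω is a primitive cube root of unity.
[Q(∛1069, ω) : Q] = 6

[Q(∛1069):Q] = 3 (min poly x^3 - 1069, irreducible since 1069 is not a perfect cube). [Q(ω):Q] = 2 (min poly x^2 + x + 1). Since Q(∛1069) ⊂ R and ω ∉ R, we have ω ∉ Q(∛1069), so x^2 + x + 1 remains irreducible over Q(∛1069) and [Q(∛1069, ω) : Q(∛1069)] = 2. By the tower law, [Q(∛1069, ω) : Q] = 3 · 2 = 6. (In fact Q(∛1069, ω) is the splitting field of x^3 - 1069 over Q.)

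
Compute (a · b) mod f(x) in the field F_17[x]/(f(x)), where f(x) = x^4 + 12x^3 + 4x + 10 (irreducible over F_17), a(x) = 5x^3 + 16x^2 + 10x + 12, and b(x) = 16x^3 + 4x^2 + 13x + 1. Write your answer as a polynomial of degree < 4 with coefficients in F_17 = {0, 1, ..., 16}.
a · b ≡ 8x^3 + 5x^2 + 14x + 8 (mod f(x))

Multiply in F_17[x]: a(x)·b(x) = (5x^3 + 16x^2 + 10x + 12)·(16x^3 + 4x^2 + 13x + 1) = 12x^6 + 4x^5 + 3x^3 + 7x^2 + 13x + 12. This has degree ≥ 4, so divide by f(x) over F_17: 12x^6 + 4x^5 + 3x^3 + 7x^2 + 13x + 12 = (12x^2 + 13x + 14)·(x^4 + 12x^3 + 4x + 10) + (8x^3 + 5x^2 + 14x + 8). Hence a·b ≡ 8x^3 + 5x^2 + 14x + 8 (mod f). (F_17[x]/(f) is a field with 17^4 = 83521 elements since f is irreducible of degree 4.)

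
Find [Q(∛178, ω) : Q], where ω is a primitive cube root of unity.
[Q(∛178, ω) : Q] = 6

[Q(∛178):Q] = 3 (min poly x^3 - 178, irreducible since 178 is not a perfect cube). [Q(ω):Q] = 2 (min poly x^2 + x + 1). Since Q(∛178) ⊂ R and ω ∉ R, we have ω ∉ Q(∛178), so x^2 + x + 1 remains irreducible over Q(∛178) and [Q(∛178, ω) : Q(∛178)] = 2. By the tower law, [Q(∛178, ω) : Q] = 3 · 2 = 6. (In fact Q(∛178, ω) is the splitting field of x^3 - 178 over Q.)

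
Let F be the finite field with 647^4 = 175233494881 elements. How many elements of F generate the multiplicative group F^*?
There are φ(175233494880) = 40609382400 primitive elements

F_q^* is cyclic of order q - 1 = 175233494880. A cyclic group of order m has exactly φ(m) generators. Here m = 175233494880 = 2^5 · 3^4 · 5 · 17 · 19 · 41 · 1021, so the number of primitive elements is φ(175233494880) = 40609382400.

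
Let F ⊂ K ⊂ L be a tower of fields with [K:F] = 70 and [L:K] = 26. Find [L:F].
[L:F] = 1820

The tower law says that for any tower of field extensions F ⊂ K ⊂ L with finite degrees, [L:F] = [L:K] · [K:F]. Here this gives [L:F] = 26 · 70 = 1820.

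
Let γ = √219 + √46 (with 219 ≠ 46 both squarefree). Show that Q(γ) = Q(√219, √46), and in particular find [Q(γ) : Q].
[Q(γ) : Q] = 4 (equivalently, Q(γ) = Q(√219, √46))

Obviously Q(γ) ⊆ Q(√219, √46), and [Q(√219, √46):Q] = 4 (since 219, 46 are distinct squarefree integers > 1 with 10074 not a perfect square). To show equality we compute the minimal polynomial of γ. From γ = √219 + √46: γ^2 = 219 + 2√(10074) + 46 = 265 + 2√(10074), so γ^2 - 265 = 2√(10074); squaring, (γ^2 - 265)^2 = 4·10074, i.e. γ^4 - 530γ^2 + 70225 - 40296 = 0, i.e. γ^4 - 530γ^2 + 29929 = 0. So γ is a root of x^4 - 530x^2 + 29929. This polynomial is irreducible over Q: it has no rational root (each ±√219 ± √46 is irrational), and any factorization into two quadratics over Q would force √(10074) ∈ Q (pairing opposite roots) or √219, √46 ∈ Q (other pairings), all impossible. Hence [Q(γ):Q] = 4 = [Q(√219, √46):Q], so Q(γ) = Q(√219, √46).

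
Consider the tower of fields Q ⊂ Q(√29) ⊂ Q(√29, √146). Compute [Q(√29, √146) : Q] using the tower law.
[Q(√29, √146) : Q] = 4

[Q(√29):Q] = 2 (min poly x^2 - 29, irreducible since 29 is squarefree > 1). For the top step, suppose √146 ∈ Q(√29), say √146 = c + d√29 with c, d ∈ Q. Squaring: 146 = c^2 + 29d^2 + 2cd√29. Since √29 ∉ Q this forces 2cd = 0. If d = 0 then √146 = c ∈ Q, contradicting 146 squarefree > 1. If c = 0 then 146 = 29d^2, so 29·146 = (29d)^2 is a perfect square in Q — but 29·146 = 4234 is not a perfect square (since 29 and 146 are distinct squarefree integers). Contradiction. Hence √146 ∉ Q(√29), so x^2 - 146 stays irreducible over Q(√29) and [Q(√29, √146) : Q(√29)] = 2. By the tower law, [Q(√29, √146) : Q] = 2 · 2 = 4.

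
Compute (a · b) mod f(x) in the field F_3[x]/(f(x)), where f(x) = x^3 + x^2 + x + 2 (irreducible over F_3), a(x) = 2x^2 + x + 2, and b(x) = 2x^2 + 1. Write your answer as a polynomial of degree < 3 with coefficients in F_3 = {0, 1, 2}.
a · b ≡ x^2 + x (mod f(x))

Multiply in F_3[x]: a(x)·b(x) = (2x^2 + x + 2)·(2x^2 + 1) = x^4 + 2x^3 + x + 2. This has degree ≥ 3, so divide by f(x) over F_3: x^4 + 2x^3 + x + 2 = (x + 1)·(x^3 + x^2 + x + 2) + (x^2 + x). Hence a·b ≡ x^2 + x (mod f). (F_3[x]/(f) is a field with 3^3 = 27 elements since f is irreducible of degree 3.)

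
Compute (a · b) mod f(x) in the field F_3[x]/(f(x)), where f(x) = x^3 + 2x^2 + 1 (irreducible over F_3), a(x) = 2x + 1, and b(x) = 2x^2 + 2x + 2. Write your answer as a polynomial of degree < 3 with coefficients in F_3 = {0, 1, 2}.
a · b ≡ x^2 + 1 (mod f(x))

Multiply in F_3[x]: a(x)·b(x) = (2x + 1)·(2x^2 + 2x + 2) = x^3 + 2. This has degree ≥ 3, so divide by f(x) over F_3: x^3 + 2 = (1)·(x^3 + 2x^2 + 1) + (x^2 + 1). Hence a·b ≡ x^2 + 1 (mod f). (F_3[x]/(f) is a field with 3^3 = 27 elements since f is irreducible of degree 3.)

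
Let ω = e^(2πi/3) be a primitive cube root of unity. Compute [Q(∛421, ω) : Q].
[Q(∛421, ω) : Q] = 6

[Q(∛421):Q] = 3 (min poly x^3 - 421, irreducible since 421 is not a perfect cube). [Q(ω):Q] = 2 (min poly x^2 + x + 1). Since Q(∛421) ⊂ R and ω ∉ R, we have ω ∉ Q(∛421), so x^2 + x + 1 remains irreducible over Q(∛421) and [Q(∛421, ω) : Q(∛421)] = 2. By the tower law, [Q(∛421, ω) : Q] = 3 · 2 = 6. (In fact Q(∛421, ω) is the splitting field of x^3 - 421 over Q.)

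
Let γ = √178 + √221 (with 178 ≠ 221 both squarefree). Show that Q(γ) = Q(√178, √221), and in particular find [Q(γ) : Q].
[Q(γ) : Q] = 4 (equivalently, Q(γ) = Q(√178, √221))

Obviously Q(γ) ⊆ Q(√178, √221), and [Q(√178, √221):Q] = 4 (since 178, 221 are distinct squarefree integers > 1 with 39338 not a perfect square). To show equality we compute the minimal polynomial of γ. From γ = √178 + √221: γ^2 = 178 + 2√(39338) + 221 = 399 + 2√(39338), so γ^2 - 399 = 2√(39338); squaring, (γ^2 - 399)^2 = 4·39338, i.e. γ^4 - 798γ^2 + 159201 - 157352 = 0, i.e. γ^4 - 798γ^2 + 1849 = 0. So γ is a root of x^4 - 798x^2 + 1849. This polynomial is irreducible over Q: it has no rational root (each ±√178 ± √221 is irrational), and any factorization into two quadratics over Q would force √(39338) ∈ Q (pairing opposite roots) or √178, √221 ∈ Q (other pairings), all impossible. Hence [Q(γ):Q] = 4 = [Q(√178, √221):Q], so Q(γ) = Q(√178, √221).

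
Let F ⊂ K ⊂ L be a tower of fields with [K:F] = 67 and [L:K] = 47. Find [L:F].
[L:F] = 3149

The tower law says that for any tower of field extensions F ⊂ K ⊂ L with finite degrees, [L:F] = [L:K] · [K:F]. Here this gives [L:F] = 47 · 67 = 3149.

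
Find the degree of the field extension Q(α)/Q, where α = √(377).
[Q(α):Q] = 2

[Q(α):Q] equals the degree of the minimal polynomial of α. Here α^2 = 377 and x^2 - 377 is irreducible (d = 377 is squarefree, ≠ 1, hence not a square), so deg(m_α) = 2. Thus [Q(α):Q] = 2.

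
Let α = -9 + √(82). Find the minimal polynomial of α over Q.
m_α(x) = x^2 + 18x - 1

From α + 9 = √(82), squaring gives (α + 9)^2 = 82, i.e. α^2 + 18α + 81 = 82, so α^2 + 18α - 1 = 0. The discriminant of x^2 + 18x - 1 is (18)^2 - 4·(-1) = 324 + 4 = 328, and 4·(82) is not a perfect square in Q since 82 is squarefree and ≠ 1. Hence x^2 + 18x - 1 is irreducible over Q and is the minimal polynomial of α.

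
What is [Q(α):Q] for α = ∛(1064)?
[Q(α):Q] = 3

The minimal polynomial of α is x^3 - 1064, irreducible over Q since 1064 is not a perfect cube (so x^3 - 1064 has no rational root). Hence [Q(α):Q] = deg(m_α) = 3.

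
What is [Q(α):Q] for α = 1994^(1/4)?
[Q(α):Q] = 4

α is a root of x^4 - 1994. By Eisenstein's criterion at the prime p = 2 (which divides the constant term 1994 but p^2 = 4 does not, since 1994 is squarefree), x^4 - 1994 is irreducible over Q. Hence [Q(α):Q] = 4.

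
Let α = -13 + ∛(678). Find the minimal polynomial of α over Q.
m_α(x) = x^3 + 39x^2 + 507x + 1519

Set β = α + 13 = ∛(678), so β^3 = 678. Then (α + 13)^3 - 678 = 0, i.e. α is a root of g(x) = (x + 13)^3 - 678 = x^3 + 39x^2 + 507x + 1519. Since g(x) = h(x + 13) where h(x) = x^3 - 678, and h is irreducible over Q (because 678 is not a perfect cube, so h has no rational root, and a monic cubic with no rational root is irreducible), g is also irreducible (irreducibility is preserved under the substitution x → x + 13). Hence m_α(x) = x^3 + 39x^2 + 507x + 1519.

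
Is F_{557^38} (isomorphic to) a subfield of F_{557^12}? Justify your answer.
No: F_{557^38} is not a subfield of F_{557^12}

F_{p^m} embeds in F_{p^n} iff m | n. Here 38 ∤ 12 (since 12 = 0·38 + 12 with remainder 12 ≠ 0), so F_{557^38} is not a subfield of F_{557^12}. Equivalently: if it were, the tower law would give 38 = [F_{557^38}:F_557] dividing [F_{557^12}:F_557] = 12, contradiction.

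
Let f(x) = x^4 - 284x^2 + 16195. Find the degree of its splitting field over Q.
[K : Q] = 4

Solving the quadratic in x^2: x^2 = (284 ± √(284^2 - 4·16195))/2 = (284 ± √15876)/2 = (284 ± 126)/2, giving x^2 = 79 or x^2 = 205. So f(x) = (x^2 - 79)(x^2 - 205) and the roots of f are ±√79, ±√205. Hence the splitting field is K = Q(√79, √205). Since 79 and 205 are distinct squarefree integers > 1, their product 16195 is not a perfect square, so √205 ∉ Q(√79). By the tower law [K:Q] = [Q(√79,√205):Q(√79)] · [Q(√79):Q] = 2 · 2 = 4.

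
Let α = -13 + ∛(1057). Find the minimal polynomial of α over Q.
m_α(x) = x^3 + 39x^2 + 507x + 1140

Set β = α + 13 = ∛(1057), so β^3 = 1057. Then (α + 13)^3 - 1057 = 0, i.e. α is a root of g(x) = (x + 13)^3 - 1057 = x^3 + 39x^2 + 507x + 1140. Since g(x) = h(x + 13) where h(x) = x^3 - 1057, and h is irreducible over Q (because 1057 is not a perfect cube, so h has no rational root, and a monic cubic with no rational root is irreducible), g is also irreducible (irreducibility is preserved under the substitution x → x + 13). Hence m_α(x) = x^3 + 39x^2 + 507x + 1140.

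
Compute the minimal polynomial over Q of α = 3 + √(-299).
m_α(x) = x^2 - 6x + 308

From α - 3 = √(-299), squaring gives (α - 3)^2 = -299, i.e. α^2 - 6α + 9 = -299, so α^2 - 6α + 308 = 0. The discriminant of x^2 - 6x + 308 is (-6)^2 - 4·(308) = 36 - 1232 = -1196, and 4·(-299) is not a perfect square in Q since -299 is squarefree and ≠ 1. Hence x^2 - 6x + 308 is irreducible over Q and is the minimal polynomial of α.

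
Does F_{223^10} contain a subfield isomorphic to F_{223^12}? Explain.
No: F_{223^12} is not a subfield of F_{223^10}

F_{p^m} embeds in F_{p^n} iff m | n. Here 12 ∤ 10 (since 10 = 0·12 + 10 with remainder 10 ≠ 0), so F_{223^12} is not a subfield of F_{223^10}. Equivalently: if it were, the tower law would give 12 = [F_{223^12}:F_223] dividing [F_{223^10}:F_223] = 10, contradiction.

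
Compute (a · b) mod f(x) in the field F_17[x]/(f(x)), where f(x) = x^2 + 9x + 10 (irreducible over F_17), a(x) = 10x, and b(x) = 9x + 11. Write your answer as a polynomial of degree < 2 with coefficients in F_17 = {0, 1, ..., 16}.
a · b ≡ 14x + 1 (mod f(x))

Multiply in F_17[x]: a(x)·b(x) = (10x)·(9x + 11) = 5x^2 + 8x. This has degree ≥ 2, so divide by f(x) over F_17: 5x^2 + 8x = (5)·(x^2 + 9x + 10) + (14x + 1). Hence a·b ≡ 14x + 1 (mod f). (F_17[x]/(f) is a field with 17^2 = 289 elements since f is irreducible of degree 2.)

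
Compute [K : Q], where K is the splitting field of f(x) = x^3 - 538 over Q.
[K : Q] = 6

The roots of x^3 - 538 are ∛538, ω∛538, ω^2∛538 where ω = e^(2πi/3) is a primitive cube root of unity, so K = Q(∛538, ω). Now [Q(∛538):Q] = 3 (since 538 is not a perfect cube, x^3 - 538 is irreducible) and [Q(ω):Q] = 2. Both 2 and 3 divide [K:Q], and [K:Q] ≤ 3·2 = 6, so [K:Q] = 6. (Equivalently: Q(∛538) ⊂ R but ω ∉ R, so [K : Q(∛538)] = 2.)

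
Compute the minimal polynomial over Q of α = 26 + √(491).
m_α(x) = x^2 - 52x + 185

From α - 26 = √(491), squaring gives (α - 26)^2 = 491, i.e. α^2 - 52α + 676 = 491, so α^2 - 52α + 185 = 0. The discriminant of x^2 - 52x + 185 is (-52)^2 - 4·(185) = 2704 - 740 = 1964, and 4·(491) is not a perfect square in Q since 491 is squarefree and ≠ 1. Hence x^2 - 52x + 185 is irreducible over Q and is the minimal polynomial of α.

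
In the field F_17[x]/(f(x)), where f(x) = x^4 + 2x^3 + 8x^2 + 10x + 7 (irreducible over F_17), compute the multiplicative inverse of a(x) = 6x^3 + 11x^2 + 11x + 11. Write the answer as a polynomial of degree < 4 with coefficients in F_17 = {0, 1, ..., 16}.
a(x)^(-1) ≡ 5x^3 + 11x^2 + 14x + 14 (mod f(x))

Since f is irreducible over F_17, F_17[x]/(f) is a field and a(x) ≠ 0 has an inverse. Apply the extended Euclidean algorithm to f(x) and a(x) in F_17[x]: f(x) = (3x + 9)·a(x) + (12x^2 + 14x + 10);  a(x) = (9x + 6)·(12x^2 + 14x + 10) + (7x + 2);  (12x^2 + 14x + 10) = (9x + 14)·(7x + 2) + (16). The last nonzero remainder is the constant 16 = gcd(f, a) in F_17. Back-substituting through the division chain expresses 16 = s(x)·a(x) + t(x)·f(x) with s(x) ≡ 12x^3 + 6x^2 + 3x + 3 (mod f), so (12x^3 + 6x^2 + 3x + 3)·a(x) ≡ 16 (mod f). Multiplying by 16^(-1) ≡ 16 in F_17 gives a(x)^(-1) ≡ 16·(12x^3 + 6x^2 + 3x + 3) ≡ 5x^3 + 11x^2 + 14x + 14 (mod f). Check: (6x^3 + 11x^2 + 11x + 11)·(5x^3 + 11x^2 + 14x + 14) = 13x^6 + 2x^5 + 5x^4 + 6x^3 + 4x^2 + 2x + 1 ≡ 1 (mod x^4 + 2x^3 + 8x^2 + 10x + 7).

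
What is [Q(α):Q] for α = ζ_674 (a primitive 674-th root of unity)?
[Q(α):Q] = 336

The minimal polynomial of ζ_674 over Q is the 674-th cyclotomic polynomial Φ_674(x), which is irreducible over Q and has degree φ(674) = 336. Hence [Q(α):Q] = φ(674) = 336.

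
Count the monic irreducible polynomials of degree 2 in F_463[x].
There are 106953 monic irreducible polynomials of degree 2 over F_463

Each element of F_{463^2} that lies in no proper subfield is a root of exactly one monic irreducible of degree 2 over F_463, and each such polynomial has 2 distinct roots in F_{463^2}. By Möbius inversion the count is N_463(2) = (1/2) Σ_{d|2} μ(2/d) · 463^d = (1/2)(μ(2)·463^1 + μ(1)·463^2) = 213906/2 = 106953.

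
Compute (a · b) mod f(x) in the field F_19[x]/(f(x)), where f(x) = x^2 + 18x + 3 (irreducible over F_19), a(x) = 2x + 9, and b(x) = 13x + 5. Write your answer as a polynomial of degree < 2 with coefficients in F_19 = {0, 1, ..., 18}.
a · b ≡ x + 5 (mod f(x))

Multiply in F_19[x]: a(x)·b(x) = (2x + 9)·(13x + 5) = 7x^2 + 13x + 7. This has degree ≥ 2, so divide by f(x) over F_19: 7x^2 + 13x + 7 = (7)·(x^2 + 18x + 3) + (x + 5). Hence a·b ≡ x + 5 (mod f). (F_19[x]/(f) is a field with 19^2 = 361 elements since f is irreducible of degree 2.)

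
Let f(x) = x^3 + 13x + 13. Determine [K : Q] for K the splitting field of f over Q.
[K : Q] = 6

By the rational root test, any rational root of the monic integer polynomial f(x) = x^3 + 13x + 13 must be an integer dividing the constant term 13, i.e. one of ±{1, 13}. Evaluating: f(1) = 27, f(-1) = -1, f(13) = 2379, f(-13) = -2353; none is 0, so f has no rational root and is therefore irreducible over Q (a cubic with no linear factor over a field is irreducible). For an irreducible cubic, the Galois group is A_3 or S_3 according as the discriminant disc(f) = -4a^3 - 27b^2 = -4·(13)^3 - 27·(13)^2 = -13351 is or is not a square in Q. Here disc(f) = -13351 is not a perfect square in Q, so the Galois group of f over Q is not contained in A_3 and must be all of S_3. The splitting field has degree |S_3| = 6 over Q, so [K : Q] = 6.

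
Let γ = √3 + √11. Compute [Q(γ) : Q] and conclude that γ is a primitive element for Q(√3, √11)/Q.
[Q(γ) : Q] = 4 (equivalently, Q(γ) = Q(√3, √11))

Obviously Q(γ) ⊆ Q(√3, √11), and [Q(√3, √11):Q] = 4 (since 3, 11 are distinct squarefree integers > 1 with 33 not a perfect square). To show equality we compute the minimal polynomial of γ. From γ = √3 + √11: γ^2 = 3 + 2√(33) + 11 = 14 + 2√(33), so γ^2 - 14 = 2√(33); squaring, (γ^2 - 14)^2 = 4·33, i.e. γ^4 - 28γ^2 + 196 - 132 = 0, i.e. γ^4 - 28γ^2 + 64 = 0. So γ is a root of x^4 - 28x^2 + 64. This polynomial is irreducible over Q: it has no rational root (each ±√3 ± √11 is irrational), and any factorization into two quadratics over Q would force √(33) ∈ Q (pairing opposite roots) or √3, √11 ∈ Q (other pairings), all impossible. Hence [Q(γ):Q] = 4 = [Q(√3, √11):Q], so Q(γ) = Q(√3, √11).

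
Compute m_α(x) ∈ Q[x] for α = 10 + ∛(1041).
m_α(x) = x^3 - 30x^2 + 300x - 2041

Set β = α - 10 = ∛(1041), so β^3 = 1041. Then (α - 10)^3 - 1041 = 0, i.e. α is a root of g(x) = (x - 10)^3 - 1041 = x^3 - 30x^2 + 300x - 2041. Since g(x) = h(x - 10) where h(x) = x^3 - 1041, and h is irreducible over Q (because 1041 is not a perfect cube, so h has no rational root, and a monic cubic with no rational root is irreducible), g is also irreducible (irreducibility is preserved under the substitution x → x - 10). Hence m_α(x) = x^3 - 30x^2 + 300x - 2041.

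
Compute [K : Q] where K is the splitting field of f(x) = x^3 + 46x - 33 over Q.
[K : Q] = 6

By the rational root test, any rational root of the monic integer polynomial f(x) = x^3 + 46x - 33 must be an integer dividing the constant term -33, i.e. one of ±{1, 3, 11, 33}. Evaluating: f(1) = 14, f(-1) = -80, f(3) = 132, f(-3) = -198, f(11) = 1804, f(-11) = -1870, f(33) = 37422, f(-33) = -37488; none is 0, so f has no rational root and is therefore irreducible over Q (a cubic with no linear factor over a field is irreducible). For an irreducible cubic, the Galois group is A_3 or S_3 according as the discriminant disc(f) = -4a^3 - 27b^2 = -4·(46)^3 - 27·(-33)^2 = -418747 is or is not a square in Q. Here disc(f) = -418747 is not a perfect square in Q, so the Galois group of f over Q is not contained in A_3 and must be all of S_3. The splitting field has degree |S_3| = 6 over Q, so [K : Q] = 6.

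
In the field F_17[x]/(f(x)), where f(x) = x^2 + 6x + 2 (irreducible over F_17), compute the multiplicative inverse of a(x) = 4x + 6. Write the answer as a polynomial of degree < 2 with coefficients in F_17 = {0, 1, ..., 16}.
a(x)^(-1) ≡ 9x + 15 (mod f(x))

Since f is irreducible over F_17, F_17[x]/(f) is a field and a(x) ≠ 0 has an inverse. Apply the extended Euclidean algorithm to f(x) and a(x) in F_17[x]: f(x) = (13x + 16)·a(x) + (8). The last nonzero remainder is the constant 8 = gcd(f, a) in F_17. Back-substituting through the division chain expresses 8 = s(x)·a(x) + t(x)·f(x) with s(x) ≡ 4x + 1 (mod f), so (4x + 1)·a(x) ≡ 8 (mod f). Multiplying by 8^(-1) ≡ 15 in F_17 gives a(x)^(-1) ≡ 15·(4x + 1) ≡ 9x + 15 (mod f). Check: (4x + 6)·(9x + 15) = 2x^2 + 12x + 5 ≡ 1 (mod x^2 + 6x + 2).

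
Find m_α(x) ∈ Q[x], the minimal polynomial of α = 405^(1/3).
m_α(x) = x^3 - 405

α satisfies α^3 = 405, so x^3 - 405 annihilates α. By the rational root test, a rational root p/q (in lowest terms) of x^3 - 405 would satisfy p^3 = 405 q^3, forcing q = 1 and p^3 = 405; but 405 is not a perfect cube, contradiction. A monic cubic over Q with no rational root is irreducible (any nontrivial factorization would include a linear factor). Hence x^3 - 405 is the minimal polynomial of α, and in particular [Q(α):Q] = 3.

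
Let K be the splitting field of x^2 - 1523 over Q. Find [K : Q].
[K : Q] = 2

f(x) = x^2 - 1523 factors as (x - √1523)(x + √1523). The splitting field is K = Q(√1523). Since 1523 is squarefree and > 1, it is not a perfect square, so x^2 - 1523 is irreducible over Q and [Q(√1523) : Q] = 2. Hence [K : Q] = 2.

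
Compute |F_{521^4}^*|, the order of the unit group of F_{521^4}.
|F_{521^4}^*| = 73680216480

F_{521^4} has 521^4 = 73680216481 elements; its multiplicative group consists of all nonzero elements, so |F_{521^4}^*| = 73680216481 - 1 = 73680216480. (It is cyclic since any finite subgroup of the multiplicative group of a field is cyclic.)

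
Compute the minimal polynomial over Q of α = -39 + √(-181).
m_α(x) = x^2 + 78x + 1702

From α + 39 = √(-181), squaring gives (α + 39)^2 = -181, i.e. α^2 + 78α + 1521 = -181, so α^2 + 78α + 1702 = 0. The discriminant of x^2 + 78x + 1702 is (78)^2 - 4·(1702) = 6084 - 6808 = -724, and 4·(-181) is not a perfect square in Q since -181 is squarefree and ≠ 1. Hence x^2 + 78x + 1702 is irreducible over Q and is the minimal polynomial of α.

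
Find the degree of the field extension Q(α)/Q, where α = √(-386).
[Q(α):Q] = 2

[Q(α):Q] equals the degree of the minimal polynomial of α. Here α^2 = -386 and x^2 + 386 is irreducible (d = -386 is squarefree, ≠ 1, hence not a square), so deg(m_α) = 2. Thus [Q(α):Q] = 2.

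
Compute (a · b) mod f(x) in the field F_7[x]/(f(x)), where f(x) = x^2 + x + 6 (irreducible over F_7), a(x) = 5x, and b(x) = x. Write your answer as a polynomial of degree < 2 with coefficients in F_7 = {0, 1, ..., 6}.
a · b ≡ 2x + 5 (mod f(x))

Multiply in F_7[x]: a(x)·b(x) = (5x)·(x) = 5x^2. This has degree ≥ 2, so divide by f(x) over F_7: 5x^2 = (5)·(x^2 + x + 6) + (2x + 5). Hence a·b ≡ 2x + 5 (mod f). (F_7[x]/(f) is a field with 7^2 = 49 elements since f is irreducible of degree 2.)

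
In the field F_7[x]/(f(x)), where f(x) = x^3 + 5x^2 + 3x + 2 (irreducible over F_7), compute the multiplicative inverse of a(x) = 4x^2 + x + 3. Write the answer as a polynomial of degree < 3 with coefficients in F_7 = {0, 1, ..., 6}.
a(x)^(-1) ≡ 4x^2 + 2x + 4 (mod f(x))

Since f is irreducible over F_7, F_7[x]/(f) is a field and a(x) ≠ 0 has an inverse. Apply the extended Euclidean algorithm to f(x) and a(x) in F_7[x]: f(x) = (2x + 6)·a(x) + (5x + 5);  a(x) = (5x + 5)·(5x + 5) + (6). The last nonzero remainder is the constant 6 = gcd(f, a) in F_7. Back-substituting through the division chain expresses 6 = s(x)·a(x) + t(x)·f(x) with s(x) ≡ 3x^2 + 5x + 3 (mod f), so (3x^2 + 5x + 3)·a(x) ≡ 6 (mod f). Multiplying by 6^(-1) ≡ 6 in F_7 gives a(x)^(-1) ≡ 6·(3x^2 + 5x + 3) ≡ 4x^2 + 2x + 4 (mod f). Check: (4x^2 + x + 3)·(4x^2 + 2x + 4) = 2x^4 + 5x^3 + 2x^2 + 3x + 5 ≡ 1 (mod x^3 + 5x^2 + 3x + 2).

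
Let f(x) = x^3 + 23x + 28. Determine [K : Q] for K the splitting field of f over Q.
[K : Q] = 6

By the rational root test, any rational root of the monic integer polynomial f(x) = x^3 + 23x + 28 must be an integer dividing the constant term 28, i.e. one of ±{1, 2, 4, 7, 14, 28}. Evaluating: f(1) = 52, f(-1) = 4, f(2) = 82, f(-2) = -26, f(4) = 184, f(-4) = -128, f(7) = 532, f(-7) = -476, f(14) = 3094, f(-14) = -3038, f(28) = 22624, f(-28) = -22568; none is 0, so f has no rational root and is therefore irreducible over Q (a cubic with no linear factor over a field is irreducible). For an irreducible cubic, the Galois group is A_3 or S_3 according as the discriminant disc(f) = -4a^3 - 27b^2 = -4·(23)^3 - 27·(28)^2 = -69836 is or is not a square in Q. Here disc(f) = -69836 is not a perfect square in Q, so the Galois group of f over Q is not contained in A_3 and must be all of S_3. The splitting field has degree |S_3| = 6 over Q, so [K : Q] = 6.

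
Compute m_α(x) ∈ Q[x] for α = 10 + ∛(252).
m_α(x) = x^3 - 30x^2 + 300x - 1252

Set β = α - 10 = ∛(252), so β^3 = 252. Then (α - 10)^3 - 252 = 0, i.e. α is a root of g(x) = (x - 10)^3 - 252 = x^3 - 30x^2 + 300x - 1252. Since g(x) = h(x - 10) where h(x) = x^3 - 252, and h is irreducible over Q (because 252 is not a perfect cube, so h has no rational root, and a monic cubic with no rational root is irreducible), g is also irreducible (irreducibility is preserved under the substitution x → x - 10). Hence m_α(x) = x^3 - 30x^2 + 300x - 1252.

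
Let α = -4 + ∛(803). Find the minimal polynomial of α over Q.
m_α(x) = x^3 + 12x^2 + 48x - 739

Set β = α + 4 = ∛(803), so β^3 = 803. Then (α + 4)^3 - 803 = 0, i.e. α is a root of g(x) = (x + 4)^3 - 803 = x^3 + 12x^2 + 48x - 739. Since g(x) = h(x + 4) where h(x) = x^3 - 803, and h is irreducible over Q (because 803 is not a perfect cube, so h has no rational root, and a monic cubic with no rational root is irreducible), g is also irreducible (irreducibility is preserved under the substitution x → x + 4). Hence m_α(x) = x^3 + 12x^2 + 48x - 739.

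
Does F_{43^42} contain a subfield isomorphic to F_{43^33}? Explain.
No: F_{43^33} is not a subfield of F_{43^42}

F_{p^m} embeds in F_{p^n} iff m | n. Here 33 ∤ 42 (since 42 = 1·33 + 9 with remainder 9 ≠ 0), so F_{43^33} is not a subfield of F_{43^42}. Equivalently: if it were, the tower law would give 33 = [F_{43^33}:F_43] dividing [F_{43^42}:F_43] = 42, contradiction.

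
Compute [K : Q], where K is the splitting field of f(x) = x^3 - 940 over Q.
[K : Q] = 6

The roots of x^3 - 940 are ∛940, ω∛940, ω^2∛940 where ω = e^(2πi/3) is a primitive cube root of unity, so K = Q(∛940, ω). Now [Q(∛940):Q] = 3 (since 940 is not a perfect cube, x^3 - 940 is irreducible) and [Q(ω):Q] = 2. Both 2 and 3 divide [K:Q], and [K:Q] ≤ 3·2 = 6, so [K:Q] = 6. (Equivalently: Q(∛940) ⊂ R but ω ∉ R, so [K : Q(∛940)] = 2.)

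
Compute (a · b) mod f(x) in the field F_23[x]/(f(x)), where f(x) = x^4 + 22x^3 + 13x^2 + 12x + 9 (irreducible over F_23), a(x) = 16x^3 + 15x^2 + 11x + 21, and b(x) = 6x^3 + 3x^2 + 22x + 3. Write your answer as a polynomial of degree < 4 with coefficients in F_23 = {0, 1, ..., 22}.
a · b ≡ x^3 + 10x + 8 (mod f(x))

Multiply in F_23[x]: a(x)·b(x) = (16x^3 + 15x^2 + 11x + 21)·(6x^3 + 3x^2 + 22x + 3) = 4x^6 + 3x^4 + 8x^3 + 5x^2 + 12x + 17. This has degree ≥ 4, so divide by f(x) over F_23: 4x^6 + 3x^4 + 8x^3 + 5x^2 + 12x + 17 = (4x^2 + 4x + 1)·(x^4 + 22x^3 + 13x^2 + 12x + 9) + (x^3 + 10x + 8). Hence a·b ≡ x^3 + 10x + 8 (mod f). (F_23[x]/(f) is a field with 23^4 = 279841 elements since f is irreducible of degree 4.)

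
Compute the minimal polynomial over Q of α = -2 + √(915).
m_α(x) = x^2 + 4x - 911

From α + 2 = √(915), squaring gives (α + 2)^2 = 915, i.e. α^2 + 4α + 4 = 915, so α^2 + 4α - 911 = 0. The discriminant of x^2 + 4x - 911 is (4)^2 - 4·(-911) = 16 + 3644 = 3660, and 4·(915) is not a perfect square in Q since 915 is squarefree and ≠ 1. Hence x^2 + 4x - 911 is irreducible over Q and is the minimal polynomial of α.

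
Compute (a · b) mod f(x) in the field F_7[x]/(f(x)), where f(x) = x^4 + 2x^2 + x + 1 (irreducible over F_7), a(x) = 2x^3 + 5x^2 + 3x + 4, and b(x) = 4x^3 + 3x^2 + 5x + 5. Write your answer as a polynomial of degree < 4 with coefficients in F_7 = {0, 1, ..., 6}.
a · b ≡ 4x^2 + 2x + 6 (mod f(x))

Multiply in F_7[x]: a(x)·b(x) = (2x^3 + 5x^2 + 3x + 4)·(4x^3 + 3x^2 + 5x + 5) = x^6 + 5x^5 + 2x^4 + 4x^3 + 3x^2 + 6. This has degree ≥ 4, so divide by f(x) over F_7: x^6 + 5x^5 + 2x^4 + 4x^3 + 3x^2 + 6 = (x^2 + 5x)·(x^4 + 2x^2 + x + 1) + (4x^2 + 2x + 6). Hence a·b ≡ 4x^2 + 2x + 6 (mod f). (F_7[x]/(f) is a field with 7^4 = 2401 elements since f is irreducible of degree 4.)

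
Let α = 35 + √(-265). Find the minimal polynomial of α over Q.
m_α(x) = x^2 - 70x + 1490

From α - 35 = √(-265), squaring gives (α - 35)^2 = -265, i.e. α^2 - 70α + 1225 = -265, so α^2 - 70α + 1490 = 0. The discriminant of x^2 - 70x + 1490 is (-70)^2 - 4·(1490) = 4900 - 5960 = -1060, and 4·(-265) is not a perfect square in Q since -265 is squarefree and ≠ 1. Hence x^2 - 70x + 1490 is irreducible over Q and is the minimal polynomial of α.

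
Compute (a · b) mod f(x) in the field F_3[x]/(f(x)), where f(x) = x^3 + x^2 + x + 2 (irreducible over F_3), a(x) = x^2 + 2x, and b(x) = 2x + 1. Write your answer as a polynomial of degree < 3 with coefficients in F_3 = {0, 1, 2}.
a · b ≡ 2 (mod f(x))

Multiply in F_3[x]: a(x)·b(x) = (x^2 + 2x)·(2x + 1) = 2x^3 + 2x^2 + 2x. This has degree ≥ 3, so divide by f(x) over F_3: 2x^3 + 2x^2 + 2x = (2)·(x^3 + x^2 + x + 2) + (2). Hence a·b ≡ 2 (mod f). (F_3[x]/(f) is a field with 3^3 = 27 elements since f is irreducible of degree 3.)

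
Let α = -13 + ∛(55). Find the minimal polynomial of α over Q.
m_α(x) = x^3 + 39x^2 + 507x + 2142

Set β = α + 13 = ∛(55), so β^3 = 55. Then (α + 13)^3 - 55 = 0, i.e. α is a root of g(x) = (x + 13)^3 - 55 = x^3 + 39x^2 + 507x + 2142. Since g(x) = h(x + 13) where h(x) = x^3 - 55, and h is irreducible over Q (because 55 is not a perfect cube, so h has no rational root, and a monic cubic with no rational root is irreducible), g is also irreducible (irreducibility is preserved under the substitution x → x + 13). Hence m_α(x) = x^3 + 39x^2 + 507x + 2142.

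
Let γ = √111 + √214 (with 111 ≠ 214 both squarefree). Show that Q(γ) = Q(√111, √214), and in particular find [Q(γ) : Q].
[Q(γ) : Q] = 4 (equivalently, Q(γ) = Q(√111, √214))

Obviously Q(γ) ⊆ Q(√111, √214), and [Q(√111, √214):Q] = 4 (since 111, 214 are distinct squarefree integers > 1 with 23754 not a perfect square). To show equality we compute the minimal polynomial of γ. From γ = √111 + √214: γ^2 = 111 + 2√(23754) + 214 = 325 + 2√(23754), so γ^2 - 325 = 2√(23754); squaring, (γ^2 - 325)^2 = 4·23754, i.e. γ^4 - 650γ^2 + 105625 - 95016 = 0, i.e. γ^4 - 650γ^2 + 10609 = 0. So γ is a root of x^4 - 650x^2 + 10609. This polynomial is irreducible over Q: it has no rational root (each ±√111 ± √214 is irrational), and any factorization into two quadratics over Q would force √(23754) ∈ Q (pairing opposite roots) or √111, √214 ∈ Q (other pairings), all impossible. Hence [Q(γ):Q] = 4 = [Q(√111, √214):Q], so Q(γ) = Q(√111, √214).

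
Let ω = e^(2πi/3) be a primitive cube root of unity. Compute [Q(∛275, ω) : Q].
[Q(∛275, ω) : Q] = 6

[Q(∛275):Q] = 3 (min poly x^3 - 275, irreducible since 275 is not a perfect cube). [Q(ω):Q] = 2 (min poly x^2 + x + 1). Since Q(∛275) ⊂ R and ω ∉ R, we have ω ∉ Q(∛275), so x^2 + x + 1 remains irreducible over Q(∛275) and [Q(∛275, ω) : Q(∛275)] = 2. By the tower law, [Q(∛275, ω) : Q] = 3 · 2 = 6. (In fact Q(∛275, ω) is the splitting field of x^3 - 275 over Q.)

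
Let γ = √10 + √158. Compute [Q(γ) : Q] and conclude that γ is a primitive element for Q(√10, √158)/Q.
[Q(γ) : Q] = 4 (equivalently, Q(γ) = Q(√10, √158))

Obviously Q(γ) ⊆ Q(√10, √158), and [Q(√10, √158):Q] = 4 (since 10, 158 are distinct squarefree integers > 1 with 1580 not a perfect square). To show equality we compute the minimal polynomial of γ. From γ = √10 + √158: γ^2 = 10 + 2√(1580) + 158 = 168 + 2√(1580), so γ^2 - 168 = 2√(1580); squaring, (γ^2 - 168)^2 = 4·1580, i.e. γ^4 - 336γ^2 + 28224 - 6320 = 0, i.e. γ^4 - 336γ^2 + 21904 = 0. So γ is a root of x^4 - 336x^2 + 21904. This polynomial is irreducible over Q: it has no rational root (each ±√10 ± √158 is irrational), and any factorization into two quadratics over Q would force √(1580) ∈ Q (pairing opposite roots) or √10, √158 ∈ Q (other pairings), all impossible. Hence [Q(γ):Q] = 4 = [Q(√10, √158):Q], so Q(γ) = Q(√10, √158).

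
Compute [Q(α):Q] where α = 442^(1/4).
[Q(α):Q] = 4

α is a root of x^4 - 442. By Eisenstein's criterion at the prime p = 2 (which divides the constant term 442 but p^2 = 4 does not, since 442 is squarefree), x^4 - 442 is irreducible over Q. Hence [Q(α):Q] = 4.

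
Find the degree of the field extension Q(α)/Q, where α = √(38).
[Q(α):Q] = 2

[Q(α):Q] equals the degree of the minimal polynomial of α. Here α^2 = 38 and x^2 - 38 is irreducible (d = 38 is squarefree, ≠ 1, hence not a square), so deg(m_α) = 2. Thus [Q(α):Q] = 2.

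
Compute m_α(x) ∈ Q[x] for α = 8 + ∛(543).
m_α(x) = x^3 - 24x^2 + 192x - 1055

Set β = α - 8 = ∛(543), so β^3 = 543. Then (α - 8)^3 - 543 = 0, i.e. α is a root of g(x) = (x - 8)^3 - 543 = x^3 - 24x^2 + 192x - 1055. Since g(x) = h(x - 8) where h(x) = x^3 - 543, and h is irreducible over Q (because 543 is not a perfect cube, so h has no rational root, and a monic cubic with no rational root is irreducible), g is also irreducible (irreducibility is preserved under the substitution x → x - 8). Hence m_α(x) = x^3 - 24x^2 + 192x - 1055.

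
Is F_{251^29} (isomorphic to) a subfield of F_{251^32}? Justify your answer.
No: F_{251^29} is not a subfield of F_{251^32}

F_{p^m} embeds in F_{p^n} iff m | n. Here 29 ∤ 32 (since 32 = 1·29 + 3 with remainder 3 ≠ 0), so F_{251^29} is not a subfield of F_{251^32}. Equivalently: if it were, the tower law would give 29 = [F_{251^29}:F_251] dividing [F_{251^32}:F_251] = 32, contradiction.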